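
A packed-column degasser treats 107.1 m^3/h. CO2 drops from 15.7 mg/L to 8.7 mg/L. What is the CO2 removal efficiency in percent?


CO2_out / CO2_in = 8.7 / 15.7 = 0.55414013
Fraction remaining = 0.55414013
efficiency = (1 - 0.55414013) * 100 = 44.586 %

44.586 %


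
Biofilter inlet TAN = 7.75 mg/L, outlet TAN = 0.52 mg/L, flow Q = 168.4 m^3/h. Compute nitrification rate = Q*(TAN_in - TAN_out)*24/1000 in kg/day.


Concentration drop: TAN_in - TAN_out = 7.75 - 0.52 = 7.23 mg/L
Hourly TAN removed = Q * dTAN = 168.4 m^3/h * 7.23 mg/L = 1217.532 g/h  (m^3/h * mg/L = g/h)
Daily TAN removed = 1217.532 * 24 = 29220.768 g/day
Convert to kg/day: 29220.768 / 1000 = 29.220768 kg/day

29.220768 kg/day


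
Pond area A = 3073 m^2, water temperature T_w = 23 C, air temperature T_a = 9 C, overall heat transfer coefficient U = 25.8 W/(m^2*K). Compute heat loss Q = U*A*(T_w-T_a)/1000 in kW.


Temperature difference dT = 23 - 9 = 14 K
Heat loss (W) = U * A * dT = 25.8 * 3073 * 14 = 1109967.6 W
Convert to kW: 1109967.6 / 1000 = 1109.9676 kW

1109.9676 kW


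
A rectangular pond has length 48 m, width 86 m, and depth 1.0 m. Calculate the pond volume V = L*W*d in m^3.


Base area = L * W = 48 * 86 = 4128 m^2
Volume = area * depth = 4128 * 1.0 = 4128 m^3

4128 m^3


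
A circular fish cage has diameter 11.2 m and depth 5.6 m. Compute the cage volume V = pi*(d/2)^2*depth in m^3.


r = d/2 = 11.2/2 = 5.6 m
Base area = pi*r^2 = pi*5.6^2 = 98.520346 m^2
Volume = 98.520346 * 5.6 = 551.714 m^3

551.714 m^3


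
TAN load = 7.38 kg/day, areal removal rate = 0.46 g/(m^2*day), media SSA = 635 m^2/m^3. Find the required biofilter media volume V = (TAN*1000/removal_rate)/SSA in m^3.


A = 7.38*1000 / 0.46 = 16043.478 m^2
V = 16043.478 / 635 = 25.2653

25.2653 m^3


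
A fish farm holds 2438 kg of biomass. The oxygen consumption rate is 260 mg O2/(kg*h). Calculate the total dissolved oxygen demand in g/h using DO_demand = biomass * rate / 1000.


Total O2 consumption (mg/h) = 2438 kg * 260 mg/(kg*h) = 633880 mg/h
Convert to g/h: 633880 / 1000 = 633.88 g/h

633.88 g/h


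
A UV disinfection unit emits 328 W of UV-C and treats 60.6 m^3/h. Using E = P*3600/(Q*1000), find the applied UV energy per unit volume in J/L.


Energy delivered per hour = 328 W * 3600 s = 1180800 J/h
Volume treated per hour = 60.6 m^3/h * 1000 = 60600 L/h
dose = 1180800 / 60600 = 19.4851 J/L

19.4851 J/L


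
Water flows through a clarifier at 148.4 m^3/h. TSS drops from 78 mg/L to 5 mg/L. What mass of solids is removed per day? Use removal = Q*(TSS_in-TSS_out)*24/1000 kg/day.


Concentration drop: TSS_in - TSS_out = 78 - 5 = 73 mg/L
Hourly solids removed = Q * dTSS = 148.4 m^3/h * 73 mg/L = 10833.2 g/h  (m^3/h * mg/L = g/h)
Daily solids removed = 10833.2 * 24 = 259996.8 g/day
Convert g to kg: 259996.8 / 1000 = 259.9968 kg/day

259.9968 kg/day


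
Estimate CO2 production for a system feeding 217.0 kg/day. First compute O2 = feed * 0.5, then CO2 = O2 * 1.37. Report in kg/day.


O2 = 217.0 * 0.5 = 108.5
CO2 = 108.5 * 1.37 = 148.645

148.645 kg/day


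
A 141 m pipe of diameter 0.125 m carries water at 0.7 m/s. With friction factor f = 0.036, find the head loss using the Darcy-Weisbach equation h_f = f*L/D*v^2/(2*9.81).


v^2 = 0.7^2 = 0.49 m^2/s^2
L/D = 141/0.125 = 1128
h_f = f*(L/D)*v^2/(2g) = 0.036 * 1128 * 0.49 / 19.62 = 1.01417 m

1.01417 m


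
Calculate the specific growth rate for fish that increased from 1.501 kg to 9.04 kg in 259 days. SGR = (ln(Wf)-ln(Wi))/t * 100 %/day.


ln(W_f) = ln(9.04) = 2.2016592
ln(W_i) = ln(1.501) = 0.40613155
ln(W_f) - ln(W_i) = 2.2016592 - 0.40613155 = 1.7955276
SGR = 1.7955276 / 259 * 100 = 0.693254 %/day

0.693254 %/day


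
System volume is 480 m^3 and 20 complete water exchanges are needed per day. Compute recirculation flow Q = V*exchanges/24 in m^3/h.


Daily recirculation volume = 480 m^3 * 20 = 9600 m^3/day
Flow rate Q = daily volume / 24 h = 9600 / 24 = 400 m^3/h

400 m^3/h


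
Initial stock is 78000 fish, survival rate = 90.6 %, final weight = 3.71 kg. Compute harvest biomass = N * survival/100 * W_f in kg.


Survivors = 78000 * 90.6/100 = 70668 fish
Harvest biomass = survivors * W_f = 70668 * 3.71 = 262178.28 kg

262178.28 kg


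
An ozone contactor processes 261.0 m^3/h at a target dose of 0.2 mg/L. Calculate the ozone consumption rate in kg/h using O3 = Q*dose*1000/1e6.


O3 demand (mg/h) = Q * dose * 1000 = 261.0 * 0.2 * 1000 = 52200 mg/h
Convert mg to kg: 52200 / 1e6 = 0.0522 kg/h

0.0522 kg/h


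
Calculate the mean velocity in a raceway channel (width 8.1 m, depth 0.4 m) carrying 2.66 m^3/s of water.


Cross-sectional area = W * d = 8.1 * 0.4 = 3.24 m^2
Velocity = Q / A = 2.66 / 3.24 = 0.820988 m/s

0.820988 m/s


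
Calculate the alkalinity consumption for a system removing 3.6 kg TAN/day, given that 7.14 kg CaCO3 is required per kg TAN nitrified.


Alkalinity factor: 7.14 kg CaCO3 consumed per kg TAN nitrified
alk = 3.6 kg TAN * 7.14 = 25.704 kg CaCO3/day

25.704 kg CaCO3/day


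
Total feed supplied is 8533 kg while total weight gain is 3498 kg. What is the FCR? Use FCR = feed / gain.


FCR = feed consumed / weight gained
FCR = 8533 kg / 3498 kg = 2.43939

2.43939


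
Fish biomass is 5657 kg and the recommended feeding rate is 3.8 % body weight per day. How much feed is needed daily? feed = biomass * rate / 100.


Feeding rate fraction = 3.8% / 100 = 0.038
Daily feed = 5657 kg * 0.038 = 214.966 kg/day

214.966 kg/day


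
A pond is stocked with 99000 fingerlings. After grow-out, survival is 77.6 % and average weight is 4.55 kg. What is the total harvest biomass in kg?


Survivors = 99000 * 77.6/100 = 76824 fish
Harvest biomass = survivors * W_f = 76824 * 4.55 = 349549.2 kg

349549.2 kg


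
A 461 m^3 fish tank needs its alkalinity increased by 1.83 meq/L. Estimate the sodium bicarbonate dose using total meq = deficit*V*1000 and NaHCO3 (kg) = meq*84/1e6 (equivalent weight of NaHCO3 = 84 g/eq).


Tank volume in L = 461 m^3 * 1000 = 461000 L
Total meq required = 1.83 meq/L * 461000 L = 843630 meq
NaHCO3 mass = 843630 meq * 84 mg/meq / 1e6 = 70.8649 kg

70.8649 kg


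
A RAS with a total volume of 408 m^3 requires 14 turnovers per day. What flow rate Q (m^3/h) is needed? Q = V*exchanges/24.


Daily recirculation volume = 408 m^3 * 14 = 5712 m^3/day
Flow rate Q = daily volume / 24 h = 5712 / 24 = 238 m^3/h

238 m^3/h


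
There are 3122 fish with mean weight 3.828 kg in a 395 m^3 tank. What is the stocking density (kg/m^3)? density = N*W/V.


Total biomass = 3122 fish * 3.828 kg = 11951.016 kg
Density = total biomass / volume = 11951.016 / 395 = 30.2557 kg/m^3

30.2557 kg/m^3


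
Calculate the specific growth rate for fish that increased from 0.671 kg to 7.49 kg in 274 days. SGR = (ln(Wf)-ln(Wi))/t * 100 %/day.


ln(W_f) = ln(7.49) = 2.0135688
ln(W_i) = ln(0.671) = -0.39898614
ln(W_f) - ln(W_i) = 2.0135688 - -0.39898614 = 2.4125549
SGR = 2.4125549 / 274 * 100 = 0.880494 %/day

0.880494 %/day


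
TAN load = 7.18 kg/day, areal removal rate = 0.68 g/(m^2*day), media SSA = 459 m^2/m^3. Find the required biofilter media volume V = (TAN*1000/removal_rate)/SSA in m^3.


A = 7.18*1000 / 0.68 = 10558.824 m^2
V = 10558.824 / 459 = 23.004

23.004 m^3


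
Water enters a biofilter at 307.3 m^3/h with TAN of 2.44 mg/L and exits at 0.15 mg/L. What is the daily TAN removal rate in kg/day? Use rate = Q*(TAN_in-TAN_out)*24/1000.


Concentration drop: TAN_in - TAN_out = 2.44 - 0.15 = 2.29 mg/L
Hourly TAN removed = Q * dTAN = 307.3 m^3/h * 2.29 mg/L = 703.717 g/h  (m^3/h * mg/L = g/h)
Daily TAN removed = 703.717 * 24 = 16889.208 g/day
Convert to kg/day: 16889.208 / 1000 = 16.889208 kg/day

16.889208 kg/day


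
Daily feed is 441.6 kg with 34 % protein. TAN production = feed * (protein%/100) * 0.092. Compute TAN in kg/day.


Protein in feed = 441.6 * 34/100 = 150.144 kg/day
TAN = protein * 0.092 = 150.144 * 0.092 = 13.813248 kg/day

13.813248 kg/day


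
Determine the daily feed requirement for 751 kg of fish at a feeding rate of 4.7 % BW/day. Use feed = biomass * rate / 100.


Feeding rate fraction = 4.7% / 100 = 0.047
Daily feed = 751 kg * 0.047 = 35.297 kg/day

35.297 kg/day


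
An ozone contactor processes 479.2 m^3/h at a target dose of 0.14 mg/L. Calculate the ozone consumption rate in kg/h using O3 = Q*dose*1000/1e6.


O3 demand (mg/h) = Q * dose * 1000 = 479.2 * 0.14 * 1000 = 67088 mg/h
Convert mg to kg: 67088 / 1e6 = 0.067088 kg/h

0.067088 kg/h


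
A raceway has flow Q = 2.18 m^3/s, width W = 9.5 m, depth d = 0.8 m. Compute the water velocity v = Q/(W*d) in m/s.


Cross-sectional area = W * d = 9.5 * 0.8 = 7.6 m^2
Velocity = Q / A = 2.18 / 7.6 = 0.286842 m/s

0.286842 m/s


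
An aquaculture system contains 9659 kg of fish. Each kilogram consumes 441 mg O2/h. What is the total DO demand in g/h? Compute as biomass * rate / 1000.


Total O2 consumption (mg/h) = 9659 kg * 441 mg/(kg*h) = 4259619 mg/h
Convert to g/h: 4259619 / 1000 = 4259.619 g/h

4259.619 g/h


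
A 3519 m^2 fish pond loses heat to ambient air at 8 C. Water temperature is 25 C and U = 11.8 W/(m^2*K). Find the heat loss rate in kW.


Temperature difference dT = 25 - 8 = 17 K
Heat loss (W) = U * A * dT = 11.8 * 3519 * 17 = 705911.4 W
Convert to kW: 705911.4 / 1000 = 705.9114 kW

705.9114 kW


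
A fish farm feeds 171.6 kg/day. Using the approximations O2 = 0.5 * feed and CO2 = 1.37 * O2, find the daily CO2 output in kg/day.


O2 = 171.6 * 0.5 = 85.8
CO2 = 85.8 * 1.37 = 117.546

117.546 kg/day


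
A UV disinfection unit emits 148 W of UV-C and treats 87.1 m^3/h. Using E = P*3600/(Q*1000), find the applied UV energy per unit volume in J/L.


Energy delivered per hour = 148 W * 3600 s = 532800 J/h
Volume treated per hour = 87.1 m^3/h * 1000 = 87100 L/h
dose = 532800 / 87100 = 6.11711 J/L

6.11711 J/L


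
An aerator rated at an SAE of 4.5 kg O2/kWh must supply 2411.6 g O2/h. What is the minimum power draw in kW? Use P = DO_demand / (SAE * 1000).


SAE in g O2/kWh = 4.5 * 1000 = 4500 g/kWh
P = DO_demand / SAE_g = 2411.6 / 4500 = 0.535911 kW

0.535911 kW


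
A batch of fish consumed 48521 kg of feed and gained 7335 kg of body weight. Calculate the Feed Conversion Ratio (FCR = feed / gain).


FCR = feed consumed / weight gained
FCR = 48521 kg / 7335 kg = 6.615

6.615


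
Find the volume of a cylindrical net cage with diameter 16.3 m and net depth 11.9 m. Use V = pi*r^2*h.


r = d/2 = 16.3/2 = 8.15 m
Base area = pi*r^2 = pi*8.15^2 = 208.67244 m^2
Volume = 208.67244 * 11.9 = 2483.2 m^3

2483.2 m^3


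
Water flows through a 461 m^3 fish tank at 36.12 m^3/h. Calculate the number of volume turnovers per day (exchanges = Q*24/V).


Daily flow volume = 36.12 m^3/h * 24 h = 866.88 m^3/day
Exchanges = daily flow / tank volume = 866.88 / 461 = 1.88043 exchanges/day

1.88043 exchanges/day


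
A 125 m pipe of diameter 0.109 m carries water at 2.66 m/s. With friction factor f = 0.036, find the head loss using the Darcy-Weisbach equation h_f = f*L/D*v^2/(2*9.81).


v^2 = 2.66^2 = 7.0756 m^2/s^2
L/D = 125/0.109 = 1146.789
h_f = f*(L/D)*v^2/(2g) = 0.036 * 1146.789 * 7.0756 / 19.62 = 14.8885 m

14.8885 m


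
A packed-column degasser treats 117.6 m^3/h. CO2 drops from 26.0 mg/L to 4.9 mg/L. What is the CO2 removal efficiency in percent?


CO2_out / CO2_in = 4.9 / 26.0 = 0.18846154
Fraction remaining = 0.18846154
efficiency = (1 - 0.18846154) * 100 = 81.1538 %

81.1538 %


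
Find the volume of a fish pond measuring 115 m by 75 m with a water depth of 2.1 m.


Base area = L * W = 115 * 75 = 8625 m^2
Volume = area * depth = 8625 * 2.1 = 18112.5 m^3

18112.5 m^3


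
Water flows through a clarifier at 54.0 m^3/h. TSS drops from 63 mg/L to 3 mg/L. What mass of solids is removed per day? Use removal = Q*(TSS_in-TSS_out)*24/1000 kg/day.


Concentration drop: TSS_in - TSS_out = 63 - 3 = 60 mg/L
Hourly solids removed = Q * dTSS = 54.0 m^3/h * 60 mg/L = 3240 g/h  (m^3/h * mg/L = g/h)
Daily solids removed = 3240 * 24 = 77760 g/day
Convert g to kg: 77760 / 1000 = 77.76 kg/day

77.76 kg/day


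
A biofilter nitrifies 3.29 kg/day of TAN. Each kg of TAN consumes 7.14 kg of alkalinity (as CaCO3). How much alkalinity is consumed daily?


Alkalinity factor: 7.14 kg CaCO3 consumed per kg TAN nitrified
alk = 3.29 kg TAN * 7.14 = 23.4906 kg CaCO3/day

23.4906 kg CaCO3/day


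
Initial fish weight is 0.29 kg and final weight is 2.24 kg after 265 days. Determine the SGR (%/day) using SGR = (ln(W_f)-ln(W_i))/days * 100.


ln(W_f) = ln(2.24) = 0.80647587
ln(W_i) = ln(0.29) = -1.2378744
ln(W_f) - ln(W_i) = 0.80647587 - -1.2378744 = 2.0443503
SGR = 2.0443503 / 265 * 100 = 0.771453 %/day

0.771453 %/day


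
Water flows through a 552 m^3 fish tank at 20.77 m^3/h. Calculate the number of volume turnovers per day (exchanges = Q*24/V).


Daily flow volume = 20.77 m^3/h * 24 h = 498.48 m^3/day
Exchanges = daily flow / tank volume = 498.48 / 552 = 0.903043 exchanges/day

0.903043 exchanges/day


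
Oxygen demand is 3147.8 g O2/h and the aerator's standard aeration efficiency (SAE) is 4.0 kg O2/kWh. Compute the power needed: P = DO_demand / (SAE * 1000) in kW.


SAE in g O2/kWh = 4.0 * 1000 = 4000 g/kWh
P = DO_demand / SAE_g = 3147.8 / 4000 = 0.78695 kW

0.78695 kW


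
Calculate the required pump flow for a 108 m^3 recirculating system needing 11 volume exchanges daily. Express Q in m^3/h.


Daily recirculation volume = 108 m^3 * 11 = 1188 m^3/day
Flow rate Q = daily volume / 24 h = 1188 / 24 = 49.5 m^3/h

49.5 m^3/h


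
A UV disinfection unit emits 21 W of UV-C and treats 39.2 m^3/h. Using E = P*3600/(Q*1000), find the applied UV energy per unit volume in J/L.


Energy delivered per hour = 21 W * 3600 s = 75600 J/h
Volume treated per hour = 39.2 m^3/h * 1000 = 39200 L/h
dose = 75600 / 39200 = 1.92857 J/L

1.92857 J/L


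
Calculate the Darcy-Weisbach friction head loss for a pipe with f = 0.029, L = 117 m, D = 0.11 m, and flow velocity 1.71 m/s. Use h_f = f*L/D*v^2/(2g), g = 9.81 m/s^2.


v^2 = 1.71^2 = 2.9241 m^2/s^2
L/D = 117/0.11 = 1063.6364
h_f = f*(L/D)*v^2/(2g) = 0.029 * 1063.6364 * 2.9241 / 19.62 = 4.5971 m

4.5971 m


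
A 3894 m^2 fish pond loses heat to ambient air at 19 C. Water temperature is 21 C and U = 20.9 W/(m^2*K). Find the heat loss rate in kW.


Temperature difference dT = 21 - 19 = 2 K
Heat loss (W) = U * A * dT = 20.9 * 3894 * 2 = 162769.2 W
Convert to kW: 162769.2 / 1000 = 162.7692 kW

162.7692 kW


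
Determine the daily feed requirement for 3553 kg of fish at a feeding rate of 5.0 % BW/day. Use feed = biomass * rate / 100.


Feeding rate fraction = 5.0% / 100 = 0.05
Daily feed = 3553 kg * 0.05 = 177.65 kg/day

177.65 kg/day


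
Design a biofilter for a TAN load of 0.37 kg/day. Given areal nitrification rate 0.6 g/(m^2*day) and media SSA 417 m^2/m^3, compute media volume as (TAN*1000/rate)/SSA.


A = 0.37*1000 / 0.6 = 616.66667 m^2
V = 616.66667 / 417 = 1.47882

1.47882 m^3


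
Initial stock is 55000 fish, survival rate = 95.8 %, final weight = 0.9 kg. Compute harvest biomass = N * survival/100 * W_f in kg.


Survivors = 55000 * 95.8/100 = 52690 fish
Harvest biomass = survivors * W_f = 52690 * 0.9 = 47421 kg

47421 kg


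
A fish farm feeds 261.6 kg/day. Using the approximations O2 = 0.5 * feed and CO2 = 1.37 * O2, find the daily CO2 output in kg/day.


O2 = 261.6 * 0.5 = 130.8
CO2 = 130.8 * 1.37 = 179.196

179.196 kg/day


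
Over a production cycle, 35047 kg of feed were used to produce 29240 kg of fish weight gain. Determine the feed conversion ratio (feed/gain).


FCR = feed consumed / weight gained
FCR = 35047 kg / 29240 kg = 1.1986

1.1986


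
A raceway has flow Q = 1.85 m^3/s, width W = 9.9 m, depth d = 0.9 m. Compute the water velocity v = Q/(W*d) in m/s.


Cross-sectional area = W * d = 9.9 * 0.9 = 8.91 m^2
Velocity = Q / A = 1.85 / 8.91 = 0.207632 m/s

0.207632 m/s


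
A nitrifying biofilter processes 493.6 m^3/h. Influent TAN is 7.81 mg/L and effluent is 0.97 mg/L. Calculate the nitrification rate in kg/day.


Concentration drop: TAN_in - TAN_out = 7.81 - 0.97 = 6.84 mg/L
Hourly TAN removed = Q * dTAN = 493.6 m^3/h * 6.84 mg/L = 3376.224 g/h  (m^3/h * mg/L = g/h)
Daily TAN removed = 3376.224 * 24 = 81029.376 g/day
Convert to kg/day: 81029.376 / 1000 = 81.029376 kg/day

81.029376 kg/day


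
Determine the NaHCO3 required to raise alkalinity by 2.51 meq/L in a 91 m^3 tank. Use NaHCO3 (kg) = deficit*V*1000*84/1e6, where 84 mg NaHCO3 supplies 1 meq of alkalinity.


Tank volume in L = 91 m^3 * 1000 = 91000 L
Total meq required = 2.51 meq/L * 91000 L = 228410 meq
NaHCO3 mass = 228410 meq * 84 mg/meq / 1e6 = 19.1864 kg

19.1864 kg


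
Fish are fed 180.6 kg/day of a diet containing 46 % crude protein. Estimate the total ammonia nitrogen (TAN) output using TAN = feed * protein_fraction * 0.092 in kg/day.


Protein in feed = 180.6 * 46/100 = 83.076 kg/day
TAN = protein * 0.092 = 83.076 * 0.092 = 7.642992 kg/day

7.642992 kg/day


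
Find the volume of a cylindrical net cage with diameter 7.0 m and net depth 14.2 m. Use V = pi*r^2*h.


r = d/2 = 7.0/2 = 3.5 m
Base area = pi*r^2 = pi*3.5^2 = 38.48451 m^2
Volume = 38.48451 * 14.2 = 546.48 m^3

546.48 m^3


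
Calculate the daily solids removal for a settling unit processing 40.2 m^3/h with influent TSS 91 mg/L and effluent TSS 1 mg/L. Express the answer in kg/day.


Concentration drop: TSS_in - TSS_out = 91 - 1 = 90 mg/L
Hourly solids removed = Q * dTSS = 40.2 m^3/h * 90 mg/L = 3618 g/h  (m^3/h * mg/L = g/h)
Daily solids removed = 3618 * 24 = 86832 g/day
Convert g to kg: 86832 / 1000 = 86.832 kg/day

86.832 kg/day


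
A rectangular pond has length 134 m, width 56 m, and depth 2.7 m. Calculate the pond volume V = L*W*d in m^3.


Base area = L * W = 134 * 56 = 7504 m^2
Volume = area * depth = 7504 * 2.7 = 20260.8 m^3

20260.8 m^3


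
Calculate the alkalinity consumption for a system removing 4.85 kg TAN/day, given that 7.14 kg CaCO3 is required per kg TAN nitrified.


Alkalinity factor: 7.14 kg CaCO3 consumed per kg TAN nitrified
alk = 4.85 kg TAN * 7.14 = 34.629 kg CaCO3/day

34.629 kg CaCO3/day


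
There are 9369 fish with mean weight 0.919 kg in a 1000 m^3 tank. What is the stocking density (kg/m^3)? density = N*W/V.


Total biomass = 9369 fish * 0.919 kg = 8610.111 kg
Density = total biomass / volume = 8610.111 / 1000 = 8.61011 kg/m^3

8.61011 kg/m^3


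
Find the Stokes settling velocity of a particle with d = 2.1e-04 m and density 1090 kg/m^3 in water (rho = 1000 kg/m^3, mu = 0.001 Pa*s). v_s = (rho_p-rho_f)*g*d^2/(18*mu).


Density difference: rho_p - rho_f = 1090 - 1000 = 90 kg/m^3
d^2 = (2.1e-04)^2 = 4.41e-08 m^2
Numerator = (rho_p - rho_f) * g * d^2 = 90 * 9.81 * 4.41e-08 = 3.893589e-05
Denominator = 18 * mu = 18 * 0.001 = 0.018
v_s = 3.893589e-05 / 0.018 = 0.0021631 m/s
Check: Re = rho_f * v_s * d / mu = 1000 * 0.0021631 * 2.1e-04 / 0.001 = 0.454 < 1, so Stokes' law applies.

0.0021631 m/s


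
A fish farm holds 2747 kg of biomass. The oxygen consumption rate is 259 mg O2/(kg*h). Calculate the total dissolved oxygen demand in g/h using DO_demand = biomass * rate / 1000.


Total O2 consumption (mg/h) = 2747 kg * 259 mg/(kg*h) = 711473 mg/h
Convert to g/h: 711473 / 1000 = 711.473 g/h

711.473 g/h


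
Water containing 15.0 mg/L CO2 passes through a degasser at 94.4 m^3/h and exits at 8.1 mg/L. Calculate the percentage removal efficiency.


CO2_out / CO2_in = 8.1 / 15.0 = 0.54
Fraction remaining = 0.54
efficiency = (1 - 0.54) * 100 = 46 %

46 %


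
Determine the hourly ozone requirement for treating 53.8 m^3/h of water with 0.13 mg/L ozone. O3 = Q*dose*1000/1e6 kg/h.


O3 demand (mg/h) = Q * dose * 1000 = 53.8 * 0.13 * 1000 = 6994 mg/h
Convert mg to kg: 6994 / 1e6 = 0.006994 kg/h

0.006994 kg/h


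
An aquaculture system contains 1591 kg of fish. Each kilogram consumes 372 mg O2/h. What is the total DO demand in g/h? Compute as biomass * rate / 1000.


Total O2 consumption (mg/h) = 1591 kg * 372 mg/(kg*h) = 591852 mg/h
Convert to g/h: 591852 / 1000 = 591.852 g/h

591.852 g/h


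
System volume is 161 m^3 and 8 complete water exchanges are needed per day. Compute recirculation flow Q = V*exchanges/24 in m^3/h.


Daily recirculation volume = 161 m^3 * 8 = 1288 m^3/day
Flow rate Q = daily volume / 24 h = 1288 / 24 = 53.6667 m^3/h

53.6667 m^3/h


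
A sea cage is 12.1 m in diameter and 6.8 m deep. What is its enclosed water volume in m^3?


r = d/2 = 12.1/2 = 6.05 m
Base area = pi*r^2 = pi*6.05^2 = 114.99015 m^2
Volume = 114.99015 * 6.8 = 781.933 m^3

781.933 m^3


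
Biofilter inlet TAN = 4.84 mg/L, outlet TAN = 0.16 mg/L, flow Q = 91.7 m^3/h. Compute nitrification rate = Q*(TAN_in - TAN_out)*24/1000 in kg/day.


Concentration drop: TAN_in - TAN_out = 4.84 - 0.16 = 4.68 mg/L
Hourly TAN removed = Q * dTAN = 91.7 m^3/h * 4.68 mg/L = 429.156 g/h  (m^3/h * mg/L = g/h)
Daily TAN removed = 429.156 * 24 = 10299.744 g/day
Convert to kg/day: 10299.744 / 1000 = 10.299744 kg/day

10.299744 kg/day


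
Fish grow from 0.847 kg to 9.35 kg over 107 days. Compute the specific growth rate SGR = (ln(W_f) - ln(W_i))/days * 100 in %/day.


ln(W_f) = ln(9.35) = 2.2353763
ln(W_i) = ln(0.847) = -0.16605458
ln(W_f) - ln(W_i) = 2.2353763 - -0.16605458 = 2.4014309
SGR = 2.4014309 / 107 * 100 = 2.24433 %/day

2.24433 %/day


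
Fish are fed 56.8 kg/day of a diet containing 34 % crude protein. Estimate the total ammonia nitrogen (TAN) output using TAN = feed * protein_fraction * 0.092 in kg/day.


Protein in feed = 56.8 * 34/100 = 19.312 kg/day
TAN = protein * 0.092 = 19.312 * 0.092 = 1.776704 kg/day

1.776704 kg/day


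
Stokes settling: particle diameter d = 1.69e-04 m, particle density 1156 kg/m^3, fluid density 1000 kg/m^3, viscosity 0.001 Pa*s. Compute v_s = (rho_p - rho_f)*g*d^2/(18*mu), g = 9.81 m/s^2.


Density difference: rho_p - rho_f = 1156 - 1000 = 156 kg/m^3
d^2 = (1.69e-04)^2 = 2.8561e-08 m^2
Numerator = (rho_p - rho_f) * g * d^2 = 156 * 9.81 * 2.8561e-08 = 4.3708612e-05
Denominator = 18 * mu = 18 * 0.001 = 0.018
v_s = 4.3708612e-05 / 0.018 = 0.00242826 m/s
Check: Re = rho_f * v_s * d / mu = 1000 * 0.00242826 * 1.69e-04 / 0.001 = 0.41 < 1, so Stokes' law applies.

0.00242826 m/s


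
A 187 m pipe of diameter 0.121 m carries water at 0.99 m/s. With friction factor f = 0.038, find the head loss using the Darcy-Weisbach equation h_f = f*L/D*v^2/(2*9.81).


v^2 = 0.99^2 = 0.9801 m^2/s^2
L/D = 187/0.121 = 1545.4545
h_f = f*(L/D)*v^2/(2g) = 0.038 * 1545.4545 * 0.9801 / 19.62 = 2.93367 m

2.93367 m


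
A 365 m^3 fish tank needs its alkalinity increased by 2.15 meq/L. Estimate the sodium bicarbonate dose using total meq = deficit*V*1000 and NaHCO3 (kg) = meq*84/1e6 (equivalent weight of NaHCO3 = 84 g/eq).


Tank volume in L = 365 m^3 * 1000 = 365000 L
Total meq required = 2.15 meq/L * 365000 L = 784750 meq
NaHCO3 mass = 784750 meq * 84 mg/meq / 1e6 = 65.919 kg

65.919 kg


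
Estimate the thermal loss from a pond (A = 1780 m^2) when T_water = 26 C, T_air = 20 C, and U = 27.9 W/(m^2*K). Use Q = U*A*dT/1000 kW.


Temperature difference dT = 26 - 20 = 6 K
Heat loss (W) = U * A * dT = 27.9 * 1780 * 6 = 297972 W
Convert to kW: 297972 / 1000 = 297.972 kW

297.972 kW


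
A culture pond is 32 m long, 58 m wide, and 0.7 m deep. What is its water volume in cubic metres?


Base area = L * W = 32 * 58 = 1856 m^2
Volume = area * depth = 1856 * 0.7 = 1299.2 m^3

1299.2 m^3


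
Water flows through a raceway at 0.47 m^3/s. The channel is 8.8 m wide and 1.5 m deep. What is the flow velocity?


Cross-sectional area = W * d = 8.8 * 1.5 = 13.2 m^2
Velocity = Q / A = 0.47 / 13.2 = 0.0356061 m/s

0.0356061 m/s


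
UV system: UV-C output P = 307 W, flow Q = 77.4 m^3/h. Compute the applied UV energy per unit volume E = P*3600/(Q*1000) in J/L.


Energy delivered per hour = 307 W * 3600 s = 1105200 J/h
Volume treated per hour = 77.4 m^3/h * 1000 = 77400 L/h
dose = 1105200 / 77400 = 14.2791 J/L

14.2791 J/L


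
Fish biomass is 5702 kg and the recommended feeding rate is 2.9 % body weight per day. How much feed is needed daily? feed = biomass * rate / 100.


Feeding rate fraction = 2.9% / 100 = 0.029
Daily feed = 5702 kg * 0.029 = 165.358 kg/day

165.358 kg/day


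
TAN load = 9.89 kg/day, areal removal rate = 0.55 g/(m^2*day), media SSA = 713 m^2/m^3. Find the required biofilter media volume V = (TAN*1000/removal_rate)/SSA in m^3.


A = 9.89*1000 / 0.55 = 17981.818 m^2
V = 17981.818 / 713 = 25.2199

25.2199 m^3


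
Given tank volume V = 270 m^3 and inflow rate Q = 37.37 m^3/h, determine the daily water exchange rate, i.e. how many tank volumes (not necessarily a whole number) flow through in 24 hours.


Daily flow volume = 37.37 m^3/h * 24 h = 896.88 m^3/day
Exchanges = daily flow / tank volume = 896.88 / 270 = 3.32178 exchanges/day

3.32178 exchanges/day


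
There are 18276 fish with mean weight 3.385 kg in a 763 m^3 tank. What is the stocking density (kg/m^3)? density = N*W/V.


Total biomass = 18276 fish * 3.385 kg = 61864.26 kg
Density = total biomass / volume = 61864.26 / 763 = 81.0803 kg/m^3

81.0803 kg/m^3


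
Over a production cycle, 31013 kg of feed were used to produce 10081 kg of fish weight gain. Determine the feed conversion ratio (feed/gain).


FCR = feed consumed / weight gained
FCR = 31013 kg / 10081 kg = 3.07638

3.07638


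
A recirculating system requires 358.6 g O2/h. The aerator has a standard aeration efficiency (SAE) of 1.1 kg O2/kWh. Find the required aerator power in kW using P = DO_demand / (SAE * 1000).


SAE in g O2/kWh = 1.1 * 1000 = 1100 g/kWh
P = DO_demand / SAE_g = 358.6 / 1100 = 0.326 kW

0.326 kW


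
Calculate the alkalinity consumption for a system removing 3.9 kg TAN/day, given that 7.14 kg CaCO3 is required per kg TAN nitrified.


Alkalinity factor: 7.14 kg CaCO3 consumed per kg TAN nitrified
alk = 3.9 kg TAN * 7.14 = 27.846 kg CaCO3/day

27.846 kg CaCO3/day


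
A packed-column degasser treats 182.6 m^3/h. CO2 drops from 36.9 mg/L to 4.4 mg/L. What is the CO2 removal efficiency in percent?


CO2_out / CO2_in = 4.4 / 36.9 = 0.11924119
Fraction remaining = 0.11924119
efficiency = (1 - 0.11924119) * 100 = 88.0759 %

88.0759 %


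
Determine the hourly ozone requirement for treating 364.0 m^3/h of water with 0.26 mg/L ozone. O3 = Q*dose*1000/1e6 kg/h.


O3 demand (mg/h) = Q * dose * 1000 = 364.0 * 0.26 * 1000 = 94640 mg/h
Convert mg to kg: 94640 / 1e6 = 0.09464 kg/h

0.09464 kg/h


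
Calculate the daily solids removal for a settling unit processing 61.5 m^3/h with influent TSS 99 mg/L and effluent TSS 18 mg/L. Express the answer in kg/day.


Concentration drop: TSS_in - TSS_out = 99 - 18 = 81 mg/L
Hourly solids removed = Q * dTSS = 61.5 m^3/h * 81 mg/L = 4981.5 g/h  (m^3/h * mg/L = g/h)
Daily solids removed = 4981.5 * 24 = 119556 g/day
Convert g to kg: 119556 / 1000 = 119.556 kg/day

119.556 kg/day


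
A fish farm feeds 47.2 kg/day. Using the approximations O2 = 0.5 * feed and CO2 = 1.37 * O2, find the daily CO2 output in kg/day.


O2 = 47.2 * 0.5 = 23.6
CO2 = 23.6 * 1.37 = 32.332

32.332 kg/day


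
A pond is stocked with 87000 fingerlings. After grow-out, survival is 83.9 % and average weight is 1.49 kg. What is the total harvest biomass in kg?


Survivors = 87000 * 83.9/100 = 72993 fish
Harvest biomass = survivors * W_f = 72993 * 1.49 = 108759.57 kg

108759.57 kg


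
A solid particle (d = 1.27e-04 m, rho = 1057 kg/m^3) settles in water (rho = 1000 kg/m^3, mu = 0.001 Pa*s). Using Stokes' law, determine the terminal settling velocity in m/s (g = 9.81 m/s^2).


Density difference: rho_p - rho_f = 1057 - 1000 = 57 kg/m^3
d^2 = (1.27e-04)^2 = 1.6129e-08 m^2
Numerator = (rho_p - rho_f) * g * d^2 = 57 * 9.81 * 1.6129e-08 = 9.0188529e-06
Denominator = 18 * mu = 18 * 0.001 = 0.018
v_s = 9.0188529e-06 / 0.018 = 5.01047e-04 m/s
Check: Re = rho_f * v_s * d / mu = 1000 * 5.01047e-04 * 1.27e-04 / 0.001 = 0.0636 < 1, so Stokes' law applies.

5.01047e-04 m/s


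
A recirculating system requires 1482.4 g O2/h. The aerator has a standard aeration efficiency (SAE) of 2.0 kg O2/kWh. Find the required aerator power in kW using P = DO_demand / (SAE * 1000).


SAE in g O2/kWh = 2.0 * 1000 = 2000 g/kWh
P = DO_demand / SAE_g = 1482.4 / 2000 = 0.7412 kW

0.7412 kW


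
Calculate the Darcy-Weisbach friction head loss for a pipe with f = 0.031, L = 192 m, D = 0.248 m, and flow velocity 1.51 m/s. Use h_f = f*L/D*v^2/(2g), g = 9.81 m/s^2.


v^2 = 1.51^2 = 2.2801 m^2/s^2
L/D = 192/0.248 = 774.19355
h_f = f*(L/D)*v^2/(2g) = 0.031 * 774.19355 * 2.2801 / 19.62 = 2.78911 m

2.78911 m


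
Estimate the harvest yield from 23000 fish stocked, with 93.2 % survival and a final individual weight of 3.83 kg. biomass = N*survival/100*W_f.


Survivors = 23000 * 93.2/100 = 21436 fish
Harvest biomass = survivors * W_f = 21436 * 3.83 = 82099.88 kg

82099.88 kg


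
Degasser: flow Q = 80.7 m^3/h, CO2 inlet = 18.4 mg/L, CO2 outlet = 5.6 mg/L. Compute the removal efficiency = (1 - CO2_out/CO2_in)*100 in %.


CO2_out / CO2_in = 5.6 / 18.4 = 0.30434783
Fraction remaining = 0.30434783
efficiency = (1 - 0.30434783) * 100 = 69.5652 %

69.5652 %


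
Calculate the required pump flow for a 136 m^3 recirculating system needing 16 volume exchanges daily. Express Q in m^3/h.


Daily recirculation volume = 136 m^3 * 16 = 2176 m^3/day
Flow rate Q = daily volume / 24 h = 2176 / 24 = 90.6667 m^3/h

90.6667 m^3/h


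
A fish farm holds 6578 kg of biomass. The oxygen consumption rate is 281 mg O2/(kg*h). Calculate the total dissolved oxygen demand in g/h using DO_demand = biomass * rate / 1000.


Total O2 consumption (mg/h) = 6578 kg * 281 mg/(kg*h) = 1848418 mg/h
Convert to g/h: 1848418 / 1000 = 1848.418 g/h

1848.418 g/h


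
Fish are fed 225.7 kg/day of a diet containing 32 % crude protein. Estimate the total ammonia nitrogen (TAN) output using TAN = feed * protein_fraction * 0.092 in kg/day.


Protein in feed = 225.7 * 32/100 = 72.224 kg/day
TAN = protein * 0.092 = 72.224 * 0.092 = 6.644608 kg/day

6.644608 kg/day


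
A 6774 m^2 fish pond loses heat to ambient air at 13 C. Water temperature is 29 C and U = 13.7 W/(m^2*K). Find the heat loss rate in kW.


Temperature difference dT = 29 - 13 = 16 K
Heat loss (W) = U * A * dT = 13.7 * 6774 * 16 = 1484860.8 W
Convert to kW: 1484860.8 / 1000 = 1484.8608 kW

1484.8608 kW


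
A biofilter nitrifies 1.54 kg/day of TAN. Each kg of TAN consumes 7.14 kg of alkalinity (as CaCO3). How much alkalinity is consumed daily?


Alkalinity factor: 7.14 kg CaCO3 consumed per kg TAN nitrified
alk = 1.54 kg TAN * 7.14 = 10.9956 kg CaCO3/day

10.9956 kg CaCO3/day


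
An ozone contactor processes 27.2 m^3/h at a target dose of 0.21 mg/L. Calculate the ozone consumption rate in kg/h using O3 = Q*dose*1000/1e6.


O3 demand (mg/h) = Q * dose * 1000 = 27.2 * 0.21 * 1000 = 5712 mg/h
Convert mg to kg: 5712 / 1e6 = 0.005712 kg/h

0.005712 kg/h


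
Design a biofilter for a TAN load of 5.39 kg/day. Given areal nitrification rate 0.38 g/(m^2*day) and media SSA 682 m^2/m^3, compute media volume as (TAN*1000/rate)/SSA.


A = 5.39*1000 / 0.38 = 14184.211 m^2
V = 14184.211 / 682 = 20.798

20.798 m^3


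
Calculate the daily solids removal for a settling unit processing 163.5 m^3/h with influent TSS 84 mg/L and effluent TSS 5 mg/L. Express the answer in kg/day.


Concentration drop: TSS_in - TSS_out = 84 - 5 = 79 mg/L
Hourly solids removed = Q * dTSS = 163.5 m^3/h * 79 mg/L = 12916.5 g/h  (m^3/h * mg/L = g/h)
Daily solids removed = 12916.5 * 24 = 309996 g/day
Convert g to kg: 309996 / 1000 = 309.996 kg/day

309.996 kg/day


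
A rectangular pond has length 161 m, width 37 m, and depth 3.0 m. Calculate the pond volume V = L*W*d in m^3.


Base area = L * W = 161 * 37 = 5957 m^2
Volume = area * depth = 5957 * 3.0 = 17871 m^3

17871 m^3


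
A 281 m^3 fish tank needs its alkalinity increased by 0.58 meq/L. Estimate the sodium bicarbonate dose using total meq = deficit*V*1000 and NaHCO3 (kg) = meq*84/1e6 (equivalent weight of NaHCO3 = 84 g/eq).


Tank volume in L = 281 m^3 * 1000 = 281000 L
Total meq required = 0.58 meq/L * 281000 L = 162980 meq
NaHCO3 mass = 162980 meq * 84 mg/meq / 1e6 = 13.6903 kg

13.6903 kg


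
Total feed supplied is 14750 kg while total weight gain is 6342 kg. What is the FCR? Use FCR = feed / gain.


FCR = feed consumed / weight gained
FCR = 14750 kg / 6342 kg = 2.32576

2.32576


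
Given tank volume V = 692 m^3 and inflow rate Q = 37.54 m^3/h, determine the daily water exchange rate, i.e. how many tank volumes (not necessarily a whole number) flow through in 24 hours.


Daily flow volume = 37.54 m^3/h * 24 h = 900.96 m^3/day
Exchanges = daily flow / tank volume = 900.96 / 692 = 1.30197 exchanges/day

1.30197 exchanges/day


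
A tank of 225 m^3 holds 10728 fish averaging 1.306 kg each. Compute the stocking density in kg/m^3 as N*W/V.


Total biomass = 10728 fish * 1.306 kg = 14010.768 kg
Density = total biomass / volume = 14010.768 / 225 = 62.2701 kg/m^3

62.2701 kg/m^3


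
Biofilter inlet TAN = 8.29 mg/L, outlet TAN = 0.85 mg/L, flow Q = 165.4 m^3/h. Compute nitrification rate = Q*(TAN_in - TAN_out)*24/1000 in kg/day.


Concentration drop: TAN_in - TAN_out = 8.29 - 0.85 = 7.44 mg/L
Hourly TAN removed = Q * dTAN = 165.4 m^3/h * 7.44 mg/L = 1230.576 g/h  (m^3/h * mg/L = g/h)
Daily TAN removed = 1230.576 * 24 = 29533.824 g/day
Convert to kg/day: 29533.824 / 1000 = 29.533824 kg/day

29.533824 kg/day


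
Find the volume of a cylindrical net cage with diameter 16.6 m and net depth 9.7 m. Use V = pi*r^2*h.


r = d/2 = 16.6/2 = 8.3 m
Base area = pi*r^2 = pi*8.3^2 = 216.42432 m^2
Volume = 216.42432 * 9.7 = 2099.32 m^3

2099.32 m^3


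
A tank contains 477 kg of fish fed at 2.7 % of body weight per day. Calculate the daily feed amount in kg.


Feeding rate fraction = 2.7% / 100 = 0.027
Daily feed = 477 kg * 0.027 = 12.879 kg/day

12.879 kg/day


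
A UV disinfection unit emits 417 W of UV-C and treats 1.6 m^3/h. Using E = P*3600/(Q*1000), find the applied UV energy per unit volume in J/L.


Energy delivered per hour = 417 W * 3600 s = 1501200 J/h
Volume treated per hour = 1.6 m^3/h * 1000 = 1600 L/h
dose = 1501200 / 1600 = 938.25 J/L

938.25 J/L


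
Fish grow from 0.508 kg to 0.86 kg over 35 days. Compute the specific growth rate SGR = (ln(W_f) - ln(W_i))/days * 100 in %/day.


ln(W_f) = ln(0.86) = -0.15082289
ln(W_i) = ln(0.508) = -0.67727383
ln(W_f) - ln(W_i) = -0.15082289 - -0.67727383 = 0.52645094
SGR = 0.52645094 / 35 * 100 = 1.50415 %/day

1.50415 %/day


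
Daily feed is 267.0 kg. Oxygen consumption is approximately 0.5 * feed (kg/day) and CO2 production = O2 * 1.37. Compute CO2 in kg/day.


O2 = 267.0 * 0.5 = 133.5
CO2 = 133.5 * 1.37 = 182.895

182.895 kg/day


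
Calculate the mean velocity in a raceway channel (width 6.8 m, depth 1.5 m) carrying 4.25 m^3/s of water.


Cross-sectional area = W * d = 6.8 * 1.5 = 10.2 m^2
Velocity = Q / A = 4.25 / 10.2 = 0.416667 m/s

0.416667 m/s


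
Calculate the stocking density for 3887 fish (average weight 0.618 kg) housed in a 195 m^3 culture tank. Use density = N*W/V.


Total biomass = 3887 fish * 0.618 kg = 2402.166 kg
Density = total biomass / volume = 2402.166 / 195 = 12.3188 kg/m^3

12.3188 kg/m^3


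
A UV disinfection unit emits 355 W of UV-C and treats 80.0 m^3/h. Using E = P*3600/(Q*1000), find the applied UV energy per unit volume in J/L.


Energy delivered per hour = 355 W * 3600 s = 1278000 J/h
Volume treated per hour = 80.0 m^3/h * 1000 = 80000 L/h
dose = 1278000 / 80000 = 15.975 J/L

15.975 J/L


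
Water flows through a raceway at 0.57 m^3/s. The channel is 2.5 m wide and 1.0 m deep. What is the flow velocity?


Cross-sectional area = W * d = 2.5 * 1.0 = 2.5 m^2
Velocity = Q / A = 0.57 / 2.5 = 0.228 m/s

0.228 m/s


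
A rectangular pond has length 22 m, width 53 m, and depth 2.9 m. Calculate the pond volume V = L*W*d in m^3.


Base area = L * W = 22 * 53 = 1166 m^2
Volume = area * depth = 1166 * 2.9 = 3381.4 m^3

3381.4 m^3


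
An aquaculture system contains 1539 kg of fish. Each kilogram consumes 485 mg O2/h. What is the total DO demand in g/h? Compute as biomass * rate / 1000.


Total O2 consumption (mg/h) = 1539 kg * 485 mg/(kg*h) = 746415 mg/h
Convert to g/h: 746415 / 1000 = 746.415 g/h

746.415 g/h


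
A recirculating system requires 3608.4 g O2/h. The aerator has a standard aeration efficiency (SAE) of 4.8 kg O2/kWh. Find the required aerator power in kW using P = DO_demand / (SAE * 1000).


SAE in g O2/kWh = 4.8 * 1000 = 4800 g/kWh
P = DO_demand / SAE_g = 3608.4 / 4800 = 0.75175 kW

0.75175 kW


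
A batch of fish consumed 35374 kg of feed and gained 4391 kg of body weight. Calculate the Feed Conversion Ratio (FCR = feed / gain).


FCR = feed consumed / weight gained
FCR = 35374 kg / 4391 kg = 8.05602

8.05602


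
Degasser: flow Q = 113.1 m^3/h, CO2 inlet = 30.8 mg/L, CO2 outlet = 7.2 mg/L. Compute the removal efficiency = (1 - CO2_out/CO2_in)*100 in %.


CO2_out / CO2_in = 7.2 / 30.8 = 0.23376623
Fraction remaining = 0.23376623
efficiency = (1 - 0.23376623) * 100 = 76.6234 %

76.6234 %


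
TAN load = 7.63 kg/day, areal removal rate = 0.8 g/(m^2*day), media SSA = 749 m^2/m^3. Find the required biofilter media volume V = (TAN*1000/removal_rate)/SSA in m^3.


A = 7.63*1000 / 0.8 = 9537.5 m^2
V = 9537.5 / 749 = 12.7336

12.7336 m^3


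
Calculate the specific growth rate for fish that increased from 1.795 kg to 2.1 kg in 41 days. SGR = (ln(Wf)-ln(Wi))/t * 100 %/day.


ln(W_f) = ln(2.1) = 0.74193734
ln(W_i) = ln(1.795) = 0.58500502
ln(W_f) - ln(W_i) = 0.74193734 - 0.58500502 = 0.15693232
SGR = 0.15693232 / 41 * 100 = 0.382762 %/day

0.382762 %/day


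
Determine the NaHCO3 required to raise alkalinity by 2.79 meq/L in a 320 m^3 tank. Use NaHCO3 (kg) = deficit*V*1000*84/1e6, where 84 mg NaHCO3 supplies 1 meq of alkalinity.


Tank volume in L = 320 m^3 * 1000 = 320000 L
Total meq required = 2.79 meq/L * 320000 L = 892800 meq
NaHCO3 mass = 892800 meq * 84 mg/meq / 1e6 = 74.9952 kg

74.9952 kg


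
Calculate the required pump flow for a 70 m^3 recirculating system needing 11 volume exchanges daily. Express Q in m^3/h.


Daily recirculation volume = 70 m^3 * 11 = 770 m^3/day
Flow rate Q = daily volume / 24 h = 770 / 24 = 32.0833 m^3/h

32.0833 m^3/h


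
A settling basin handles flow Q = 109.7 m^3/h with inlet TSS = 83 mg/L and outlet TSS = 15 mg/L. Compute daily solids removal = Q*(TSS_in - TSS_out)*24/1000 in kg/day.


Concentration drop: TSS_in - TSS_out = 83 - 15 = 68 mg/L
Hourly solids removed = Q * dTSS = 109.7 m^3/h * 68 mg/L = 7459.6 g/h  (m^3/h * mg/L = g/h)
Daily solids removed = 7459.6 * 24 = 179030.4 g/day
Convert g to kg: 179030.4 / 1000 = 179.0304 kg/day

179.0304 kg/day


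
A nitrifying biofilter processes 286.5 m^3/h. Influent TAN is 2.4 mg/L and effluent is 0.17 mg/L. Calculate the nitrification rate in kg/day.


Concentration drop: TAN_in - TAN_out = 2.4 - 0.17 = 2.23 mg/L
Hourly TAN removed = Q * dTAN = 286.5 m^3/h * 2.23 mg/L = 638.895 g/h  (m^3/h * mg/L = g/h)
Daily TAN removed = 638.895 * 24 = 15333.48 g/day
Convert to kg/day: 15333.48 / 1000 = 15.33348 kg/day

15.33348 kg/day


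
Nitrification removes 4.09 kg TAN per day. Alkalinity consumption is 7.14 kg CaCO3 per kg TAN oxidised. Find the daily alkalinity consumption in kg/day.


Alkalinity factor: 7.14 kg CaCO3 consumed per kg TAN nitrified
alk = 4.09 kg TAN * 7.14 = 29.2026 kg CaCO3/day

29.2026 kg CaCO3/day


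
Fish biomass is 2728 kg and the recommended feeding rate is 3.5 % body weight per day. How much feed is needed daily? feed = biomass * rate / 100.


Feeding rate fraction = 3.5% / 100 = 0.035
Daily feed = 2728 kg * 0.035 = 95.48 kg/day

95.48 kg/day
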